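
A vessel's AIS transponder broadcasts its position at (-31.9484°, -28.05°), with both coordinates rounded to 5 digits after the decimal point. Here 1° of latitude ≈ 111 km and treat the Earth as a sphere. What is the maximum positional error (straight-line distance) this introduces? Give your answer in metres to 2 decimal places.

0.73 metres

Rounding to 5 decimal places leaves each coordinate within ±5e-06° of the true value.
Latitude error → 5e-06 × 111000 = 0.555 m along the meridian.
East–west component at 31.9484°: 5e-06° × 111000 × cos 31.9484° ≈ 5e-06 × 94186.3 ≈ 0.470931 m.
Combining orthogonally: (0.555² + 0.470931²)^½ ≈ 0.727875 m.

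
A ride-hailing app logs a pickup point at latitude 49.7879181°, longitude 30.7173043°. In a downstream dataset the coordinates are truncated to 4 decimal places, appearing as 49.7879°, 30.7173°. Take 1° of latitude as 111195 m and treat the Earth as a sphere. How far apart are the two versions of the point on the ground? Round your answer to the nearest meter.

2 meters

The latitude changed by +0.0000181° and the longitude by +0.0000043°.
N–S: 0.0000181° × 111195 m/° = 2.01263 m.
East–west at this latitude: 0.0000043° × 111195 × cos 49.7879° ≈ 0.0000043 × 71789.6 = 0.308695 m.
Combined displacement = (2.01263² + 0.308695²)^½ ≈ 2.03617 m.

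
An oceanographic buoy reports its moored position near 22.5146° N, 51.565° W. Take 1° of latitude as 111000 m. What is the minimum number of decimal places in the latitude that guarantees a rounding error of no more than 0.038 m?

One degree of latitude covers 111000 m.
N decimal places → at most half a unit in the last place, 0.5 × 10⁻ᴺ° = 111000/2 × 10⁻ᴺ m.
Setting 55500 × 10⁻ᴺ ≤ 0.038 gives 10ᴺ ≥ 1.461e+06, i.e. N ≥ 6.16.
N = 6 would give 0.0555 m (too coarse); N = 7 gives 0.00555 m ≤ 0.038 m.

7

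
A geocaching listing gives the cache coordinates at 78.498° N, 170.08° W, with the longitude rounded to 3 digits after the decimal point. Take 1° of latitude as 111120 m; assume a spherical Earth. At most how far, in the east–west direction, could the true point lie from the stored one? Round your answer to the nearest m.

Rounding to 3 decimal places leaves the longitude within ±0.0005° of the true value.
One degree of longitude at 78.498° is 111120 × cos 78.498° ≈ 111120 × 0.1994 = 22157.6 m.
Maximum E–W displacement: 0.0005 × 22157.6 = 11.0788 m.

11 m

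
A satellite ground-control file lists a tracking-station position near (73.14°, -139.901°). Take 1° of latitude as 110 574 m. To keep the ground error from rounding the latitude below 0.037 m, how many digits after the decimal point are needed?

7 decimal places

One degree of latitude covers 110574 m.
N decimal places → at most half a unit in the last place, 0.5 × 10⁻ᴺ° = 110574/2 × 10⁻ᴺ m.
Setting 55287 × 10⁻ᴺ ≤ 0.037 gives 10ᴺ ≥ 1.494e+06, i.e. N ≥ 6.17.
N = 6 would give 0.0553 m (too coarse); N = 7 gives 0.00553 m ≤ 0.037 m.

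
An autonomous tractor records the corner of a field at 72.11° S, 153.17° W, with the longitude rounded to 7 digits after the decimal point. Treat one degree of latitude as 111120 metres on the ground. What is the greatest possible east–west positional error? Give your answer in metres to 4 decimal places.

Rounding to 7 decimal places leaves the longitude within ±5e-08° of the true value.
One degree of longitude at 72.11° is 111120 × cos 72.11° ≈ 111120 × 0.3072 = 34135 m.
Maximum E–W displacement: 5e-08 × 34135 = 0.00170675 m.

0.0017 metres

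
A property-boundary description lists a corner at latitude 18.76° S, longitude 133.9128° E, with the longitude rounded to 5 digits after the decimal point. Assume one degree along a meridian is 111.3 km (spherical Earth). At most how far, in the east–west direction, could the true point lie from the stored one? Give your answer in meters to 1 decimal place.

Rounding to 5 decimal places leaves the longitude within ±5e-06° of the true value.
At latitude 18.76° a degree of longitude spans 111300 m × cos 18.76° = 111300 × 0.9469 ≈ 105387 m.
East–west error: 5e-06° × 105387 m/° ≈ 0.526935 m.

0.5 meters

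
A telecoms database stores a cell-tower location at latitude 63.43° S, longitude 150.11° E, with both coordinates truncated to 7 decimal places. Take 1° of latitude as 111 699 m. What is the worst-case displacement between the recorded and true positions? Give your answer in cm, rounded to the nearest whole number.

Truncating at 7 decimal places can drop up to a full unit in the last place, so each coordinate may be off by as much as 1e-07°.
N–S: 1e-07° × 111699 m/° = 0.0111699 m.
East–west component at 63.43°: 1e-07° × 111699 × cos 63.43° ≈ 1e-07 × 49961.9 ≈ 0.00499619 m.
Combining orthogonally: (0.0111699² + 0.00499619²)^½ ≈ 0.0122364 m.
That is 0.0122364 m = 1.2236 cm.

1 cm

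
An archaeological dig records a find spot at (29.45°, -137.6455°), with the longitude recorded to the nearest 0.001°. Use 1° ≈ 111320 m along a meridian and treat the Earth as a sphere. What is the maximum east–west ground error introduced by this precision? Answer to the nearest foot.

159 feet

Rounding to 3 decimal places leaves the longitude within ±0.0005° of the true value.
Parallels shrink by cos φ, so at 29.45° a degree of longitude is 111320 × 0.8708 ≈ 96935.8 m.
So at most 0.0005° × 96935.8 ≈ 48.4679 m east–west.
In feet: 48.4679 m ÷ 0.3048 ≈ 159.02 ft.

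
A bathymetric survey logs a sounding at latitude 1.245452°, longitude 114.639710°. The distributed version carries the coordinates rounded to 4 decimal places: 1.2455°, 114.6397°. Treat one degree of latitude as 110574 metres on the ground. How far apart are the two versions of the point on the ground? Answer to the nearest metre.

The latitude changed by -0.000048° and the longitude by +0.000010°.
N–S: -0.000048° × 110574 m/° = -5.30755 m.
E–W at 1.2455°: 0.000010° × 110574 × cos 1.2455° = 0.000010 × 110574 × 0.9998 ≈ 1.10548 m.
Hypotenuse of the two orthogonal shifts: √(5.30755² + 1.10548²) = 5.42146 m.

5 metres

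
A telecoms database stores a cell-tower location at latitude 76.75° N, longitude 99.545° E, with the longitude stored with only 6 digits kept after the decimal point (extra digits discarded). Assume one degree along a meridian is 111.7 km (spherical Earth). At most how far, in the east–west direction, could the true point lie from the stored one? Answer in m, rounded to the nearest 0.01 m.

0.03 m

Truncating at 6 decimal places can drop up to a full unit in the last place, so the longitude may be off by as much as 1e-06°.
One degree of longitude at 76.75° is 111700 × cos 76.75° ≈ 111700 × 0.2292 = 25601.7 m.
East–west error: 1e-06° × 25601.7 m/° ≈ 0.0256017 m.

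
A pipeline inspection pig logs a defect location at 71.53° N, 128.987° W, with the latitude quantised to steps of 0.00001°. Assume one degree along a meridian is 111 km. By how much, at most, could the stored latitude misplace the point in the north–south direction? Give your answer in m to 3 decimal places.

0.555 m

With a 0.00001° grid the true value lies within half a step, ±0.00001°/2 = ±5e-06°, of the stored one.
So the N–S error is at most 5e-06 × 111000 = 0.555 m.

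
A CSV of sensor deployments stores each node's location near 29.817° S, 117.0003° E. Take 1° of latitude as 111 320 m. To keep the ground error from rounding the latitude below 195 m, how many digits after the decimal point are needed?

One degree of latitude covers 111320 m.
Rounding to N decimal places gives at most 0.5 × 10⁻ᴺ degrees of error, i.e. 0.5 × 10⁻ᴺ × 111320 m.
Setting 55660 × 10⁻ᴺ ≤ 195 gives 10ᴺ ≥ 285.4, i.e. N ≥ 2.46.
At 2 places the error can reach 557 m, but 3 places keeps it to 55.7 m.

3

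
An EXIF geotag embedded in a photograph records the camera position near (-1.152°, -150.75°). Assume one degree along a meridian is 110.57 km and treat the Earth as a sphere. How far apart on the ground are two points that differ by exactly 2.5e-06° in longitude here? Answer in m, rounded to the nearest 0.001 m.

One degree of longitude here spans 110570 × cos 1.152° = 110570 × 0.9998 ≈ 110548 m; 2.5e-06° of that is 0.276369 m.

0.276 m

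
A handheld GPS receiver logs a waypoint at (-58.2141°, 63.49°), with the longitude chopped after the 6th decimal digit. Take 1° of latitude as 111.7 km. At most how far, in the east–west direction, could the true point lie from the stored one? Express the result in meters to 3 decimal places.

Truncating at 6 decimal places can drop up to a full unit in the last place, so the longitude may be off by as much as 1e-06°.
At latitude 58.2141° a degree of longitude spans 111700 m × cos 58.2141° = 111700 × 0.5267 ≈ 58837.6 m.
East–west error: 1e-06° × 58837.6 m/° ≈ 0.0588376 m.

0.059 meters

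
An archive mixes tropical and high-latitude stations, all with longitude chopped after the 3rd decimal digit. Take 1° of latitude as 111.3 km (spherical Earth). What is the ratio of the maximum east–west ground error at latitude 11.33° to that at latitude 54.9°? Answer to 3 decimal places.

1.705

Truncating at 3 decimal places can drop up to a full unit in the last place, so the longitude may be off by as much as 0.001°.
Error at 11.33° = 0.001° × 111300 × cos 11.33° ≈ 111.3 × 0.9805 = 109.13 m.
At 54.9°: 0.001° × 111300 × cos 54.9° = 0.001 × 111300 × 0.5750 ≈ 63.998 m.
The ratio reduces to cos 11.33° / cos 54.9° = 0.9805/0.5750 ≈ 1.7052.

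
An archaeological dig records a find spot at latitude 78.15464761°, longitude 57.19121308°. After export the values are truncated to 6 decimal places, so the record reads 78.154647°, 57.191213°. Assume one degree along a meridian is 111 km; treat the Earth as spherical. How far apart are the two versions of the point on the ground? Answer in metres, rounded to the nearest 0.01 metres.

The latitude changed by +0.00000061° and the longitude by +0.00000008°.
N–S: 0.00000061° × 111000 m/° = 0.06771 m.
E–W at 78.1546°: 0.00000008° × 111000 × cos 78.1546° = 0.00000008 × 111000 × 0.2053 ≈ 0.0018228 m.
Combined displacement = (0.06771² + 0.0018228²)^½ ≈ 0.0677345 m.

0.07 metres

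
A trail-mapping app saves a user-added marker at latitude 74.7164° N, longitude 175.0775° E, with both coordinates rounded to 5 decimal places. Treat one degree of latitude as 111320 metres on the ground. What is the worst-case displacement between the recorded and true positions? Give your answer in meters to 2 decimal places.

Rounding to 5 decimal places leaves each coordinate within ±5e-06° of the true value.
Latitude error → 5e-06 × 111320 = 0.5566 m along the meridian.
Longitude error → 5e-06 × 111320 × cos 74.7164° = 5e-06 × 111320 × 0.2636 ≈ 0.146718 m.
Worst case both components are at the extreme and orthogonal: √(0.5566² + 0.146718²) ≈ 0.575612 m.

0.58 meters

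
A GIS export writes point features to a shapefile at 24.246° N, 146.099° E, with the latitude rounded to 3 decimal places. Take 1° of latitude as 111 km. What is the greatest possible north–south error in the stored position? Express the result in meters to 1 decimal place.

55.5 meters

Rounding to 3 decimal places leaves the latitude within ±0.0005° of the true value.
North–south distance: 0.0005° × 111000 m/° = 55.5 m.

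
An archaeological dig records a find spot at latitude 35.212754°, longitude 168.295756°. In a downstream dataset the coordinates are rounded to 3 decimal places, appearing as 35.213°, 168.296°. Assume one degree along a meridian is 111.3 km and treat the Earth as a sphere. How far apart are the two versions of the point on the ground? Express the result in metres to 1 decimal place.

The latitude changed by -0.000246° and the longitude by -0.000244°.
North–south shift: -0.000246 × 111300 = -27.3798 m.
E–W at 35.213°: -0.000244° × 111300 × cos 35.213° = -0.000244 × 111300 × 0.8170 ≈ -22.1878 m.
Distance: √(27.3798² + 22.1878²) ≈ 35.2413 m.

35.2 metres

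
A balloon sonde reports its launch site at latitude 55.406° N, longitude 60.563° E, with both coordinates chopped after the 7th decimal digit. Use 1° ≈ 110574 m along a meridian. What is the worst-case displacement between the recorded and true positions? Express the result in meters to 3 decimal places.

Truncating at 7 decimal places can drop up to a full unit in the last place, so each coordinate may be off by as much as 1e-07°.
Latitude error → 1e-07 × 110574 = 0.0110574 m along the meridian.
Longitude error → 1e-07 × 110574 × cos 55.406° = 1e-07 × 110574 × 0.5678 ≈ 0.00627792 m.
Combining orthogonally: (0.0110574² + 0.00627792²)^½ ≈ 0.0127153 m.

0.013 meters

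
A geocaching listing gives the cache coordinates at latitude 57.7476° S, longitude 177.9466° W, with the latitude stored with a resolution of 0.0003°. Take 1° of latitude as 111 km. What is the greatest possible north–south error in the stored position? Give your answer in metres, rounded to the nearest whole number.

17 metres

With a 0.0003° grid the true value lies within half a step, ±0.0003°/2 = ±0.00015°, of the stored one.
North–south distance: 0.00015° × 111000 m/° = 16.65 m.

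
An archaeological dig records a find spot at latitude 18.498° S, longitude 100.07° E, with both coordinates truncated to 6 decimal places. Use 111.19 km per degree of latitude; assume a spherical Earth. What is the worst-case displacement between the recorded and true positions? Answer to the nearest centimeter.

15 centimeters

Truncating at 6 decimal places can drop up to a full unit in the last place, so each coordinate may be off by as much as 1e-06°.
North–south component: 1e-06° × 111190 = 0.11119 m.
E–W at 18.498°: 1e-06° × 111190 × cos 18.498° = 1e-06 × 111190 × 0.9483 ≈ 0.105445 m.
Worst case both components are at the extreme and orthogonal: √(0.11119² + 0.105445²) ≈ 0.153238 m.
That is 0.153238 m = 15.324 cm.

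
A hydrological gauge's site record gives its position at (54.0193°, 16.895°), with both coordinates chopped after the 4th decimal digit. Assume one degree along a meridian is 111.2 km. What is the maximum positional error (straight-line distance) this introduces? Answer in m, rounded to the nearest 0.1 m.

Truncating at 4 decimal places can drop up to a full unit in the last place, so each coordinate may be off by as much as 0.0001°.
North–south component: 0.0001° × 111200 = 11.12 m.
E–W at 54.0193°: 0.0001° × 111200 × cos 54.0193° = 0.0001 × 111200 × 0.5875 ≈ 6.53314 m.
The two errors are perpendicular, so the maximum displacement is √(11.12² + 6.53314²) ≈ 12.8971 m.

12.9 m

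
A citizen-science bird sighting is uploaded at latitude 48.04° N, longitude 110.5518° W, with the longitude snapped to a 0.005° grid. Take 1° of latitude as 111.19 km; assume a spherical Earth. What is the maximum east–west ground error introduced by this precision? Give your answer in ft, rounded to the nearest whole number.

With a 0.005° grid the true value lies within half a step, ±0.005°/2 = ±0.0025°, of the stored one.
At latitude 48.04° a degree of longitude spans 111190 m × cos 48.04° = 111190 × 0.6686 ≈ 74342.9 m.
So at most 0.0025° × 74342.9 ≈ 185.857 m east–west.
In feet: 185.857 m ÷ 0.3048 ≈ 609.77 ft.

610 ft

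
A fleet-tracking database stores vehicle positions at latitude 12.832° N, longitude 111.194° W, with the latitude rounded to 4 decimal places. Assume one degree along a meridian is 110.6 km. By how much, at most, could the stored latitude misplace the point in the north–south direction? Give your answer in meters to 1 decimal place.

5.5 meters

Rounding to 4 decimal places leaves the latitude within ±5e-05° of the true value.
So the N–S error is at most 5e-05 × 110600 = 5.53 m.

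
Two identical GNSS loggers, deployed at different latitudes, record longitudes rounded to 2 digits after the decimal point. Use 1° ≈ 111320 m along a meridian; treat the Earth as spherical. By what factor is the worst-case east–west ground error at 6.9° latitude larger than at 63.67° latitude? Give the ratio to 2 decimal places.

2.24

Rounding to 2 decimal places leaves the longitude within ±0.005° of the true value.
Error at 6.9° = 0.005° × 111320 × cos 6.9° ≈ 556.6 × 0.9928 = 552.57 m.
Error at 63.67° = 0.005° × 111320 × cos 63.67° ≈ 556.6 × 0.4435 = 246.87 m.
Ratio: 552.57 / 246.87 = cos 6.9° / cos 63.67° ≈ 2.2383.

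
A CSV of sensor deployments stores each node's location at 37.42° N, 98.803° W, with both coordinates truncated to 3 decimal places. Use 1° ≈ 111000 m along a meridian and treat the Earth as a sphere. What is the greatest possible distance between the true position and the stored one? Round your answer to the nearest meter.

Truncating at 3 decimal places can drop up to a full unit in the last place, so each coordinate may be off by as much as 0.001°.
North–south component: 0.001° × 111000 = 111 m.
E–W at 37.42°: 0.001° × 111000 × cos 37.42° = 0.001 × 111000 × 0.7942 ≈ 88.1565 m.
The two errors are perpendicular, so the maximum displacement is √(111² + 88.1565²) ≈ 141.748 m.

142 meters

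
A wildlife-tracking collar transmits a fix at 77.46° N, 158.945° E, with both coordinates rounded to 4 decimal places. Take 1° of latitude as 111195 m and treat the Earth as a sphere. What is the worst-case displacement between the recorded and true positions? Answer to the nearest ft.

Rounding to 4 decimal places leaves each coordinate within ±5e-05° of the true value.
Latitude error → 5e-05 × 111195 = 5.55975 m along the meridian.
E–W at 77.46°: 5e-05° × 111195 × cos 77.46° = 5e-05 × 111195 × 0.2171 ≈ 1.20714 m.
Combining orthogonally: (5.55975² + 1.20714²)^½ ≈ 5.68929 m.
Converting: 5.68929 m × 3.2808 ft/m ≈ 18.666 ft.

19 ft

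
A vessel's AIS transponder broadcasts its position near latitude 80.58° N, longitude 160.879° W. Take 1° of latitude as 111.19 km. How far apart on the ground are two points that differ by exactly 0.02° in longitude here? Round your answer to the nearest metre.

364 metres

At 80.58° a degree of longitude is 111190 × cos 80.58° ≈ 18198.5 m, so 0.02° corresponds to 363.97 m.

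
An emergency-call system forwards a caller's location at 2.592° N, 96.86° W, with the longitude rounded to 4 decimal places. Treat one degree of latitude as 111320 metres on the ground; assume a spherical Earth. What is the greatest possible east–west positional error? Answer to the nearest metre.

Rounding to 4 decimal places leaves the longitude within ±5e-05° of the true value.
At latitude 2.592° a degree of longitude spans 111320 m × cos 2.592° = 111320 × 0.9990 ≈ 111206 m.
Maximum E–W displacement: 5e-05 × 111206 = 5.56031 m.

6 metres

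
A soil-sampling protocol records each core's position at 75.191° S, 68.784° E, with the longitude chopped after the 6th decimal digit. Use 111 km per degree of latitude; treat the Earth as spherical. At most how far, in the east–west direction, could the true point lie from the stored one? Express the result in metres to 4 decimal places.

0.0284 metres

Truncating at 6 decimal places can drop up to a full unit in the last place, so the longitude may be off by as much as 1e-06°.
At latitude 75.191° a degree of longitude spans 111000 m × cos 75.191° = 111000 × 0.2556 ≈ 28371.3 m.
East–west error: 1e-06° × 28371.3 m/° ≈ 0.0283713 m.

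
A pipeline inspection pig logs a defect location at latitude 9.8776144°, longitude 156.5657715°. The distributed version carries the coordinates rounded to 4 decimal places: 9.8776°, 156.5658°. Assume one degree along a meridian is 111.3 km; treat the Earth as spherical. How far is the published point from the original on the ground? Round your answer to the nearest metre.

4 metres

The latitude changed by +0.0000144° and the longitude by -0.0000285°.
N–S: 0.0000144° × 111300 m/° = 1.60272 m.
E–W at 9.8776°: -0.0000285° × 111300 × cos 9.8776° = -0.0000285 × 111300 × 0.9852 ≈ -3.12503 m.
Hypotenuse of the two orthogonal shifts: √(1.60272² + 3.12503²) = 3.51205 m.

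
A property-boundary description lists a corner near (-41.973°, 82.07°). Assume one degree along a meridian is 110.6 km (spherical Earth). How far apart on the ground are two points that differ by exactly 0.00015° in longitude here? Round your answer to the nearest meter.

12 meters

At 41.973° a degree of longitude is 110600 × cos 41.973° ≈ 82226.7 m, so 0.00015° corresponds to 12.334 m.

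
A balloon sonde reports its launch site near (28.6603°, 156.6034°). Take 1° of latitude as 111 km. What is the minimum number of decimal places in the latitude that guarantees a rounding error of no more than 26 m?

One degree of latitude covers 111000 m.
Rounding to N decimal places gives at most 0.5 × 10⁻ᴺ degrees of error, i.e. 0.5 × 10⁻ᴺ × 111000 m.
Need 0.5 × 111000 × 10⁻ᴺ ≤ 26 → 10⁻ᴺ ≤ 4.685e-04, so N ≥ 3.33.
N = 3 would give 55.5 m (too coarse); N = 4 gives 5.55 m ≤ 26 m.

4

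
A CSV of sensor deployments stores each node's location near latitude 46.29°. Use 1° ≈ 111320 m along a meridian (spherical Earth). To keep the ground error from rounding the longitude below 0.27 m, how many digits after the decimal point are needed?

6

At 46.29° one degree of longitude covers 111320 × cos 46.29° ≈ 111320 × 0.6910 ≈ 76923.1 m.
With N decimal places the half-ulp bound is 0.5·10⁻ᴺ°, or 0.5·10⁻ᴺ × 76923.1 m on the ground.
Setting 38461.5 × 10⁻ᴺ ≤ 0.27 gives 10ᴺ ≥ 1.425e+05, i.e. N ≥ 5.15.
So 6 decimal places suffice (0.0385 m); 5 would allow up to 0.385 m.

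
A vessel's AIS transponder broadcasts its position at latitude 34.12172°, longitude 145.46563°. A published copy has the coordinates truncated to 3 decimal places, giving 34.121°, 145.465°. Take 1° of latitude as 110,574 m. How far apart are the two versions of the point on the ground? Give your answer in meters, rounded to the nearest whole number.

98 meters

The latitude changed by +0.00072° and the longitude by +0.00063°.
North–south shift: 0.00072 × 110574 = 79.6133 m.
East–west at this latitude: 0.00063° × 110574 × cos 34.121° ≈ 0.00063 × 91539.2 = 57.6697 m.
Distance: √(79.6133² + 57.6697²) ≈ 98.306 m.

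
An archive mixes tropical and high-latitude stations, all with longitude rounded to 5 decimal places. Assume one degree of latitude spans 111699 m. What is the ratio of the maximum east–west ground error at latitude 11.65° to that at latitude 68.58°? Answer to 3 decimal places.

2.682

Rounding to 5 decimal places leaves the longitude within ±5e-06° of the true value.
At 11.65°: 5e-06° × 111699 × cos 11.65° = 5e-06 × 111699 × 0.9794 ≈ 0.54699 m.
At 68.58°: 5e-06° × 111699 × cos 68.58° = 5e-06 × 111699 × 0.3652 ≈ 0.20396 m.
Ratio: 0.54699 / 0.20396 = cos 11.65° / cos 68.58° ≈ 2.6818.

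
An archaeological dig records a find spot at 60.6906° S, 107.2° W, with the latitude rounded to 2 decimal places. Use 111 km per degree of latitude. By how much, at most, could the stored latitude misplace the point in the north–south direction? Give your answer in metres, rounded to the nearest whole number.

Rounding to 2 decimal places leaves the latitude within ±0.005° of the true value.
Along the meridian that is 0.005° × 111000 m/° = 555 m.

555 metres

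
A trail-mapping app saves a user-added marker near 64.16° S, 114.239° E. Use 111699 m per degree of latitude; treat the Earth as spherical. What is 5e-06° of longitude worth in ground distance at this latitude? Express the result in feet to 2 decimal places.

5e-06° of longitude at 64.16° is 5e-06 × 111699 × cos 64.16° ≈ 5e-06 × 48685.1 = 0.243425 m.
In feet: 0.243425 m ÷ 0.3048 ≈ 0.79864 ft.

0.80 feet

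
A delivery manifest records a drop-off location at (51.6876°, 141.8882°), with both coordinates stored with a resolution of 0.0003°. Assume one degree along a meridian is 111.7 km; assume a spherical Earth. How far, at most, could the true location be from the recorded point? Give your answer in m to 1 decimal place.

19.7 m

With a 0.0003° grid the true value lies within half a step, ±0.0003°/2 = ±0.00015°, of the stored one.
Latitude error → 0.00015 × 111700 = 16.755 m along the meridian.
Longitude error → 0.00015 × 111700 × cos 51.6876° = 0.00015 × 111700 × 0.6199 ≈ 10.3872 m.
Worst case both components are at the extreme and orthogonal: √(16.755² + 10.3872²) ≈ 19.7136 m.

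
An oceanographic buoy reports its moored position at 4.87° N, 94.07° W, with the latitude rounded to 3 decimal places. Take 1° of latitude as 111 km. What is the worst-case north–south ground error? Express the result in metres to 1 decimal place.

Rounding to 3 decimal places leaves the latitude within ±0.0005° of the true value.
So the N–S error is at most 0.0005 × 111000 = 55.5 m.

55.5 metres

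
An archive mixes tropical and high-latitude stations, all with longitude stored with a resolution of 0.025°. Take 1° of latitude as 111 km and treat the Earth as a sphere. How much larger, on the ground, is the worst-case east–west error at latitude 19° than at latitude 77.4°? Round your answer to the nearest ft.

3311 ft

With a 0.025° grid the true value lies within half a step, ±0.025°/2 = ±0.0125°, of the stored one.
At 19°: 0.0125° × 111000 × cos 19° = 0.0125 × 111000 × 0.9455 ≈ 1311.9 m.
At 77.4°: 0.0125° × 111000 × cos 77.4° = 0.0125 × 111000 × 0.2181 ≈ 302.67 m.
So the lower-latitude error exceeds the higher by 1311.9 − 302.67 = 1009.2 m.
In feet: 1009.23 m ÷ 0.3048 ≈ 3311.1 ft.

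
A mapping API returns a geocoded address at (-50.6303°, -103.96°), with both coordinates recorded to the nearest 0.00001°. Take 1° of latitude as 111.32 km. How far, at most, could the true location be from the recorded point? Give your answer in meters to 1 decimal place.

Rounding to 5 decimal places leaves each coordinate within ±5e-06° of the true value.
N–S: 5e-06° × 111320 m/° = 0.5566 m.
E–W at 50.6303°: 5e-06° × 111320 × cos 50.6303° = 5e-06 × 111320 × 0.6343 ≈ 0.353064 m.
The two errors are perpendicular, so the maximum displacement is √(0.5566² + 0.353064²) ≈ 0.659134 m.

0.7 meters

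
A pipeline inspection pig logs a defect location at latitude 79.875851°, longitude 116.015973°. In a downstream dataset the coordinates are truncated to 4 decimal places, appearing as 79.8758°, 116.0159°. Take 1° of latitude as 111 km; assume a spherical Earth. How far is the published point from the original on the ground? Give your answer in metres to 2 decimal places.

5.84 metres

Δlat = 79.875851 − 79.8758 = +0.000051°; Δlon = 116.015973 − 116.0159 = +0.000073°.
N–S: 0.000051° × 111000 m/° = 5.661 m.
East–west at this latitude: 0.000073° × 111000 × cos 79.8758° ≈ 0.000073 × 19511.9 = 1.42437 m.
Hypotenuse of the two orthogonal shifts: √(5.661² + 1.42437²) = 5.83744 m.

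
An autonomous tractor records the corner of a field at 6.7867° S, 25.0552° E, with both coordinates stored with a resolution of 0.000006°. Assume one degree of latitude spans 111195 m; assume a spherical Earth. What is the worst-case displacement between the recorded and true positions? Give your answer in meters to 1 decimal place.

With a 0.000006° grid the true value lies within half a step, ±0.000006°/2 = ±3e-06°, of the stored one.
Latitude error → 3e-06 × 111195 = 0.333585 m along the meridian.
E–W at 6.7867°: 3e-06° × 111195 × cos 6.7867° = 3e-06 × 111195 × 0.9930 ≈ 0.331248 m.
The two errors are perpendicular, so the maximum displacement is √(0.333585² + 0.331248²) ≈ 0.470111 m.

0.5 meters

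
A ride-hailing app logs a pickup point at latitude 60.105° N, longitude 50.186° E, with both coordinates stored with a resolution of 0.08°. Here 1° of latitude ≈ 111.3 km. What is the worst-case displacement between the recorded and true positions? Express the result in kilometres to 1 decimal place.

With a 0.08° grid the true value lies within half a step, ±0.08°/2 = ±0.04°, of the stored one.
N–S: 0.04° × 111300 m/° = 4452 m.
Longitude error → 0.04 × 111300 × cos 60.105° = 0.04 × 111300 × 0.4984 ≈ 2218.93 m.
Worst case both components are at the extreme and orthogonal: √(4452² + 2218.93²) ≈ 4974.33 m.
That is 4974.33 m = 4.9743 km.

5.0 kilometres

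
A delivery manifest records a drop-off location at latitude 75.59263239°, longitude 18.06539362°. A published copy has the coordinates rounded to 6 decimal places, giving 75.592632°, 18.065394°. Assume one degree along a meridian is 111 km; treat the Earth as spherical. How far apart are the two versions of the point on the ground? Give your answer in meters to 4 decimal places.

Δlat = 75.59263239 − 75.592632 = +0.00000039°; Δlon = 18.06539362 − 18.065394 = -0.00000038°.
North–south shift: 0.00000039 × 111000 = 0.04329 m.
E–W at 75.5926°: -0.00000038° × 111000 × cos 75.5926° = -0.00000038 × 111000 × 0.2488 ≈ -0.010495 m.
Hypotenuse of the two orthogonal shifts: √(0.04329² + 0.010495²) = 0.044544 m.

0.0445 meters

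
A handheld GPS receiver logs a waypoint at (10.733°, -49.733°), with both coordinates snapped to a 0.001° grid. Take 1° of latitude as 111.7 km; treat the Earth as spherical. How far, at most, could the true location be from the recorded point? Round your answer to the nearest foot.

With a 0.001° grid the true value lies within half a step, ±0.001°/2 = ±0.0005°, of the stored one.
N–S: 0.0005° × 111700 m/° = 55.85 m.
East–west component at 10.733°: 0.0005° × 111700 × cos 10.733° ≈ 0.0005 × 109746 ≈ 54.8729 m.
Combining orthogonally: (55.85² + 54.8729²)^½ ≈ 78.296 m.
Converting: 78.296 m × 3.2808 ft/m ≈ 256.88 ft.

257 feet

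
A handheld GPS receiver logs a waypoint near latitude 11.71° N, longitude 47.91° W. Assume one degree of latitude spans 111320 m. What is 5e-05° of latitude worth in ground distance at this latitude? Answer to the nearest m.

Along a meridian 5e-05° is 5e-05 × 111320 = 5.566 m.

6 m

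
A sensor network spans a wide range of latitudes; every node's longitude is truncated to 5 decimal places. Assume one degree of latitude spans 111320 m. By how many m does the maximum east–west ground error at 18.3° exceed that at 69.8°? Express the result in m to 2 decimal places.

Truncating at 5 decimal places can drop up to a full unit in the last place, so the longitude may be off by as much as 1e-05°.
Error at 18.3° = 1e-05° × 111320 × cos 18.3° ≈ 1.1132 × 0.9494 = 1.0569 m.
At 69.8°: 1e-05° × 111320 × cos 69.8° = 1e-05 × 111320 × 0.3453 ≈ 0.38439 m.
So the lower-latitude error exceeds the higher by 1.0569 − 0.38439 = 0.67251 m.

0.67 m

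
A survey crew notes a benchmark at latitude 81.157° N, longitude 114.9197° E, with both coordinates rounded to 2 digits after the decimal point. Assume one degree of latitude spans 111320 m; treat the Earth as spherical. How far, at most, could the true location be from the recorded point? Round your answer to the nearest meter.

563 meters

Rounding to 2 decimal places leaves each coordinate within ±0.005° of the true value.
North–south component: 0.005° × 111320 = 556.6 m.
East–west component at 81.157°: 0.005° × 111320 × cos 81.157° ≈ 0.005 × 17112.9 ≈ 85.5647 m.
Combining orthogonally: (556.6² + 85.5647²)^½ ≈ 563.138 m.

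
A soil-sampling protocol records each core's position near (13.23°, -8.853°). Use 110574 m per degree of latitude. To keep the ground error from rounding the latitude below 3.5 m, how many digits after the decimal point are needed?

5 decimal places

One degree of latitude covers 110574 m.
With N decimal places the half-ulp bound is 0.5·10⁻ᴺ°, or 0.5·10⁻ᴺ × 110574 m on the ground.
Setting 55287 × 10⁻ᴺ ≤ 3.5 gives 10ᴺ ≥ 1.58e+04, i.e. N ≥ 4.20.
N = 4 would give 5.53 m (too coarse); N = 5 gives 0.553 m ≤ 3.5 m.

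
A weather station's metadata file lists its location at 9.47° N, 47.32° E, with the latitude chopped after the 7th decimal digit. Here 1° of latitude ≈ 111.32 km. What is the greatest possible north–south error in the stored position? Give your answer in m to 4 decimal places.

Truncating at 7 decimal places can drop up to a full unit in the last place, so the latitude may be off by as much as 1e-07°.
North–south distance: 1e-07° × 111320 m/° = 0.011132 m.

0.0111 m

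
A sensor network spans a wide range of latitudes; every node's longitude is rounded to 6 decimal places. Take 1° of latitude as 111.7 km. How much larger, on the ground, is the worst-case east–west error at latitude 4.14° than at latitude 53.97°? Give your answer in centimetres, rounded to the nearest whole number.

2 centimetres

Rounding to 6 decimal places leaves the longitude within ±5e-07° of the true value.
Error at 4.14° = 5e-07° × 111700 × cos 4.14° ≈ 0.05585 × 0.9974 = 0.055704 m.
At 53.97°: 5e-07° × 111700 × cos 53.97° = 5e-07 × 111700 × 0.5882 ≈ 0.032851 m.
So the lower-latitude error exceeds the higher by 0.055704 − 0.032851 = 0.022853 m.
That is 0.0228528 m = 2.2853 cm.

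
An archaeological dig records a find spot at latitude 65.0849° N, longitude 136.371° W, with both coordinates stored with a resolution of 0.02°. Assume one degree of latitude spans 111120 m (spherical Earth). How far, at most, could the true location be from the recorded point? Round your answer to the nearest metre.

1206 metres

With a 0.02° grid the true value lies within half a step, ±0.02°/2 = ±0.01°, of the stored one.
Latitude error → 0.01 × 111120 = 1111.2 m along the meridian.
East–west component at 65.0849°: 0.01° × 111120 × cos 65.0849° ≈ 0.01 × 46812.1 ≈ 468.121 m.
Worst case both components are at the extreme and orthogonal: √(1111.2² + 468.121²) ≈ 1205.78 m.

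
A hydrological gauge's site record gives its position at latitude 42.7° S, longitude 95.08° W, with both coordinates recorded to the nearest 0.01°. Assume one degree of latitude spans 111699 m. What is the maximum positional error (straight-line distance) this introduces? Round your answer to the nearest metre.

693 metres

Rounding to 2 decimal places leaves each coordinate within ±0.005° of the true value.
Latitude error → 0.005 × 111699 = 558.495 m along the meridian.
Longitude error → 0.005 × 111699 × cos 42.7° = 0.005 × 111699 × 0.7349 ≈ 410.446 m.
Combining orthogonally: (558.495² + 410.446²)^½ ≈ 693.096 m.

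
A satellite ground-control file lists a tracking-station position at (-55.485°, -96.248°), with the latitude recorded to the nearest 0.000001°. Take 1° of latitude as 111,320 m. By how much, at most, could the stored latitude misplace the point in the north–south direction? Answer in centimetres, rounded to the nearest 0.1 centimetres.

Rounding to 6 decimal places leaves the latitude within ±5e-07° of the true value.
Along the meridian that is 5e-07° × 111320 m/° = 0.05566 m.
That is 0.05566 m = 5.566 cm.

5.6 centimetres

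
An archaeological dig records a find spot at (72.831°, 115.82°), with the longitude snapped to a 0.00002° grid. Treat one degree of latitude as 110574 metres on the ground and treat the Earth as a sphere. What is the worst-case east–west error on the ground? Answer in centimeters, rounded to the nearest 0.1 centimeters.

32.6 centimeters

With a 0.00002° grid the true value lies within half a step, ±0.00002°/2 = ±1e-05°, of the stored one.
At latitude 72.831° a degree of longitude spans 110574 m × cos 72.831° = 110574 × 0.2952 ≈ 32640.5 m.
So at most 1e-05° × 32640.5 ≈ 0.326405 m east–west.
That is 0.326405 m = 32.64 cm.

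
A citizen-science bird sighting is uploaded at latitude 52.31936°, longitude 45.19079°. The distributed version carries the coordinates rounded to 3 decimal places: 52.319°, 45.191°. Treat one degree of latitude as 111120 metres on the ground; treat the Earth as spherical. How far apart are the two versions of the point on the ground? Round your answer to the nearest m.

Δlat = 52.31936 − 52.319 = +0.00036°; Δlon = 45.19079 − 45.191 = -0.00021°.
N–S: 0.00036° × 111120 m/° = 40.0032 m.
East–west at this latitude: -0.00021° × 111120 × cos 52.319° ≈ -0.00021 × 67923.7 = -14.264 m.
Combined displacement = (40.0032² + 14.264²)^½ ≈ 42.4702 m.

42 m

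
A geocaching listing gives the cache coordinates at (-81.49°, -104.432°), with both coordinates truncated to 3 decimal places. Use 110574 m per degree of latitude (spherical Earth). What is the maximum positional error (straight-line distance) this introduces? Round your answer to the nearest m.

Truncating at 3 decimal places can drop up to a full unit in the last place, so each coordinate may be off by as much as 0.001°.
Latitude error → 0.001 × 110574 = 110.574 m along the meridian.
E–W at 81.49°: 0.001° × 110574 × cos 81.49° = 0.001 × 110574 × 0.1480 ≈ 16.363 m.
Worst case both components are at the extreme and orthogonal: √(110.574² + 16.363²) ≈ 111.778 m.

112 m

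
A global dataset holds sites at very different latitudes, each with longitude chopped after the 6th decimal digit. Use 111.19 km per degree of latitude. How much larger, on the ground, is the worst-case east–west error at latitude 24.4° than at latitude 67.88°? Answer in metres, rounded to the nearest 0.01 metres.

Truncating at 6 decimal places can drop up to a full unit in the last place, so the longitude may be off by as much as 1e-06°.
Error at 24.4° = 1e-06° × 111190 × cos 24.4° ≈ 0.11119 × 0.9107 = 0.10126 m.
At 67.88°: 1e-06° × 111190 × cos 67.88° = 1e-06 × 111190 × 0.3765 ≈ 0.041868 m.
So the lower-latitude error exceeds the higher by 0.10126 − 0.041868 = 0.059391 m.

0.06 metres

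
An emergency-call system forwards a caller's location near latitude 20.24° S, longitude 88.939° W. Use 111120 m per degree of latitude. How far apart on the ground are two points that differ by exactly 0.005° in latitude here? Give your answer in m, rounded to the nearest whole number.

556 m

Along a meridian 0.005° is 0.005 × 111120 = 555.6 m.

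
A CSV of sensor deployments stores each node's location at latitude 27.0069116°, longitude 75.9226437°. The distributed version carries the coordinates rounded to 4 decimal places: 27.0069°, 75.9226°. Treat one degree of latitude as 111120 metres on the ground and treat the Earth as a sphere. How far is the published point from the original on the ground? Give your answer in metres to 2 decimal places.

Δlat = 27.0069116 − 27.0069 = +0.0000116°; Δlon = 75.9226437 − 75.9226 = +0.0000437°.
N–S: 0.0000116° × 111120 m/° = 1.28899 m.
East–west at this latitude: 0.0000437° × 111120 × cos 27.0069° ≈ 0.0000437 × 99002.6 = 4.32641 m.
Combined displacement = (1.28899² + 4.32641²)^½ ≈ 4.51435 m.

4.51 metres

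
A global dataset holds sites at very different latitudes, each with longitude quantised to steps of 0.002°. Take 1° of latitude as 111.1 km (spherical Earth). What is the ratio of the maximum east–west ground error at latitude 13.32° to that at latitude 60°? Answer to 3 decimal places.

1.946

With a 0.002° grid the true value lies within half a step, ±0.002°/2 = ±0.001°, of the stored one.
At 13.32°: 0.001° × 111100 × cos 13.32° = 0.001 × 111100 × 0.9731 ≈ 108.11 m.
At 60°: 0.001° × 111100 × cos 60° = 0.001 × 111100 × 0.5000 ≈ 55.55 m.
The ratio reduces to cos 13.32° / cos 60° = 0.9731/0.5000 ≈ 1.9462.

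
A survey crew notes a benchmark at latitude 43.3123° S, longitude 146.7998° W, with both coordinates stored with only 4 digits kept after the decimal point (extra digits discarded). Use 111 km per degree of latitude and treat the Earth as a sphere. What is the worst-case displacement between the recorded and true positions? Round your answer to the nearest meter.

Truncating at 4 decimal places can drop up to a full unit in the last place, so each coordinate may be off by as much as 0.0001°.
North–south component: 0.0001° × 111000 = 11.1 m.
East–west component at 43.3123°: 0.0001° × 111000 × cos 43.3123° ≈ 0.0001 × 80766.4 ≈ 8.07664 m.
Worst case both components are at the extreme and orthogonal: √(11.1² + 8.07664²) ≈ 13.7274 m.

14 meters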